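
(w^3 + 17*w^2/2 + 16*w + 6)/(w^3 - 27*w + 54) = (w^2 + 5*w/2 + 1)/(w^2 - 6*w + 9)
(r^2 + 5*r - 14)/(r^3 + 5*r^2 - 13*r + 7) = (r - 2)/(r^2 - 2*r + 1)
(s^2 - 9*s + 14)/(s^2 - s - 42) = (s - 2)/(s + 6)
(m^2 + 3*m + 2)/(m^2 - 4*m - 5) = (m + 2)/(m - 5)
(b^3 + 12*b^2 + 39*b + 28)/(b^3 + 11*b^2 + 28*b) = (b + 1)/b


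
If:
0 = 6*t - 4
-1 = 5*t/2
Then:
No Solution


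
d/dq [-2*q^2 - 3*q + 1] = -4*q - 3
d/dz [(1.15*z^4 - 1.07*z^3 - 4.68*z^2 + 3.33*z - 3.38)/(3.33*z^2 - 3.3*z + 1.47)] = (7.659*z^5 - 14.9481*z^4 + 13.824*z^3 - 0.363599999999998*z^2 + 8.7516*z - 6.2589)/(11.0889*z^4 - 21.978*z^3 + 20.6802*z^2 - 9.702*z + 2.1609)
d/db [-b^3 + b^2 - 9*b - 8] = -3*b^2 + 2*b - 9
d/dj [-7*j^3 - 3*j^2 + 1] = 3*j*(-7*j - 2)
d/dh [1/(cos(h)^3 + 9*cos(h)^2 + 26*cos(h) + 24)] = (3*cos(h)^2 + 18*cos(h) + 26)*sin(h)/(cos(h)^3 + 9*cos(h)^2 + 26*cos(h) + 24)^2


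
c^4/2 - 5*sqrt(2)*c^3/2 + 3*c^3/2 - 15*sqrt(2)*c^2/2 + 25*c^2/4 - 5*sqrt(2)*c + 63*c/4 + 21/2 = (c/2 + 1/2)*(c + 2)*(c - 7*sqrt(2)/2)*(c - 3*sqrt(2)/2)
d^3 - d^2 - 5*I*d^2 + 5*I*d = d*(d - 1)*(d - 5*I)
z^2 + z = z*(z + 1)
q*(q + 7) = q^2 + 7*q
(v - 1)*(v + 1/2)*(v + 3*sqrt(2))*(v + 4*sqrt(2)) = v^4 - v^3/2 + 7*sqrt(2)*v^3 - 7*sqrt(2)*v^2/2 + 47*v^2/2 - 12*v - 7*sqrt(2)*v/2 - 12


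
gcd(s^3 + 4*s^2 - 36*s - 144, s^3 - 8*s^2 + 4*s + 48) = s - 6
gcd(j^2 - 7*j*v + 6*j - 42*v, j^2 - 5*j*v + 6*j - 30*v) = j + 6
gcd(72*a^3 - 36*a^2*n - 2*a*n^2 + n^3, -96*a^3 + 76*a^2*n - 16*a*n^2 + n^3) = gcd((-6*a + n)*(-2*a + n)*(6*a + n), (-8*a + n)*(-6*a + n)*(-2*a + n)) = 12*a^2 - 8*a*n + n^2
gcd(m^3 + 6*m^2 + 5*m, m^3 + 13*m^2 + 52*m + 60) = m + 5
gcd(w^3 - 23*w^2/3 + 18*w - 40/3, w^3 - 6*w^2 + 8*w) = w^2 - 6*w + 8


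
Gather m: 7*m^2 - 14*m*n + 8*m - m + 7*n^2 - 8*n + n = 7*m^2 + m*(7 - 14*n) + 7*n^2 - 7*n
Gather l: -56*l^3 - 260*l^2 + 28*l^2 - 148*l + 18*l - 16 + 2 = -56*l^3 - 232*l^2 - 130*l - 14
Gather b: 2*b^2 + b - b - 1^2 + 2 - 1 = 2*b^2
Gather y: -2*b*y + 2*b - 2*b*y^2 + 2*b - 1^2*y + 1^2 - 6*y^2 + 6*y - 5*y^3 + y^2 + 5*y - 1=4*b - 5*y^3 + y^2*(-2*b - 5) + y*(10 - 2*b)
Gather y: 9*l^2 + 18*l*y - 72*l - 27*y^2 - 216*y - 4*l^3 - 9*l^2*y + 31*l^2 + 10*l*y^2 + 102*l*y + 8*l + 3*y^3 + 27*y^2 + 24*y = -4*l^3 + 40*l^2 + 10*l*y^2 - 64*l + 3*y^3 + y*(-9*l^2 + 120*l - 192)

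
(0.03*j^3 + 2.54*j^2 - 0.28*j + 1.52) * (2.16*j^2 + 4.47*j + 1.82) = 0.0648*j^5 + 5.6205*j^4 + 10.8036*j^3 + 6.6544*j^2 + 6.2848*j + 2.7664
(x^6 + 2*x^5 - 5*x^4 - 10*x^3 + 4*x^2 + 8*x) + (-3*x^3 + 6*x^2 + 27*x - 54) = x^6 + 2*x^5 - 5*x^4 - 13*x^3 + 10*x^2 + 35*x - 54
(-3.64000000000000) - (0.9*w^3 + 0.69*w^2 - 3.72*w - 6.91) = -0.9*w^3 - 0.69*w^2 + 3.72*w + 3.27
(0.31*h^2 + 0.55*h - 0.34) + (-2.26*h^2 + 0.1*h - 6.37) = -1.95*h^2 + 0.65*h - 6.71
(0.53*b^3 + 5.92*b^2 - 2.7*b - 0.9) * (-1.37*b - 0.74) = -0.7261*b^4 - 8.5026*b^3 - 0.681799999999999*b^2 + 3.231*b + 0.666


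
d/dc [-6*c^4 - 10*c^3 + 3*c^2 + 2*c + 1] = -24*c^3 - 30*c^2 + 6*c + 2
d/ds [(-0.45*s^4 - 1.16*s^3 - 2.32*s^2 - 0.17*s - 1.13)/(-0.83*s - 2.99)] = (1.1205*s^4 + 7.3076*s^3 + 12.3308*s^2 + 13.8736*s - 0.4296)/(0.6889*s^2 + 4.9634*s + 8.9401)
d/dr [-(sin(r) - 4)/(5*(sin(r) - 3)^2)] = (sin(r) - 5)*cos(r)/(5*(sin(r) - 3)^3)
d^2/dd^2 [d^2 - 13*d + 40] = 2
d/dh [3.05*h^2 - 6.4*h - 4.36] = 6.1*h - 6.4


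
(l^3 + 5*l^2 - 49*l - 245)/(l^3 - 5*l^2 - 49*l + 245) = (l + 5)/(l - 5)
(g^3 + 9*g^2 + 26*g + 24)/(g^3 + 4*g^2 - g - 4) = (g^2 + 5*g + 6)/(g^2 - 1)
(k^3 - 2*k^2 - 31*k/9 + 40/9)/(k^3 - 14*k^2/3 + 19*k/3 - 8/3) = (k + 5/3)/(k - 1)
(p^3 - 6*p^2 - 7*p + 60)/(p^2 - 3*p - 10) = (p^2 - p - 12)/(p + 2)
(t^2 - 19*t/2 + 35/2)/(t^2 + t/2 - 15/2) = (t - 7)/(t + 3)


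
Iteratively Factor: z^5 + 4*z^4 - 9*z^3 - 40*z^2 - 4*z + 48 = (z + 2)*(z^4 + 2*z^3 - 13*z^2 - 14*z + 24) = (z - 3)*(z + 2)*(z^3 + 5*z^2 + 2*z - 8) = (z - 3)*(z + 2)*(z + 4)*(z^2 + z - 2) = (z - 3)*(z - 1)*(z + 2)*(z + 4)*(z + 2)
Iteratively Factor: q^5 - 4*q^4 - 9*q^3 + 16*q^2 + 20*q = (q - 2)*(q^4 - 2*q^3 - 13*q^2 - 10*q) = (q - 2)*(q + 2)*(q^3 - 4*q^2 - 5*q) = (q - 5)*(q - 2)*(q + 2)*(q^2 + q) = (q - 5)*(q - 2)*(q + 1)*(q + 2)*(q)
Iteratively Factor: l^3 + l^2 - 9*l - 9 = (l + 3)*(l^2 - 2*l - 3) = (l + 1)*(l + 3)*(l - 3)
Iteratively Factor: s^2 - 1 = (s - 1)*(s + 1)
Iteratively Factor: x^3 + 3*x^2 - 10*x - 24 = (x + 2)*(x^2 + x - 12) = (x - 3)*(x + 2)*(x + 4)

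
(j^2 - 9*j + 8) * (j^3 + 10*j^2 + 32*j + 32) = j^5 + j^4 - 50*j^3 - 176*j^2 - 32*j + 256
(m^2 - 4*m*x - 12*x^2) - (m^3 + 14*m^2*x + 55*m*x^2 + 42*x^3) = -m^3 - 14*m^2*x + m^2 - 55*m*x^2 - 4*m*x - 42*x^3 - 12*x^2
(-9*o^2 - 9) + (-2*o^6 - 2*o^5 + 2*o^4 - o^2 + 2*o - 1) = -2*o^6 - 2*o^5 + 2*o^4 - 10*o^2 + 2*o - 10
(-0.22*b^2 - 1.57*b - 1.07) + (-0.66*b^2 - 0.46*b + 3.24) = -0.88*b^2 - 2.03*b + 2.17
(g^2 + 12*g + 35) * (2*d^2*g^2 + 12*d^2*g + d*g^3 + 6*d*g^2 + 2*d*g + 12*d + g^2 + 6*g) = 2*d^2*g^4 + 36*d^2*g^3 + 214*d^2*g^2 + 420*d^2*g + d*g^5 + 18*d*g^4 + 109*d*g^3 + 246*d*g^2 + 214*d*g + 420*d + g^4 + 18*g^3 + 107*g^2 + 210*g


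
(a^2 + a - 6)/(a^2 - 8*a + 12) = (a + 3)/(a - 6)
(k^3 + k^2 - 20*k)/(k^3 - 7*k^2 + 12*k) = (k + 5)/(k - 3)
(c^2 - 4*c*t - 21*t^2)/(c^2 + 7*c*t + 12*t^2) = (c - 7*t)/(c + 4*t)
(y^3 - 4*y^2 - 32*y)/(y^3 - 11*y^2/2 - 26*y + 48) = 2*y/(2*y - 3)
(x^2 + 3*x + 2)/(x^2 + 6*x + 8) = (x + 1)/(x + 4)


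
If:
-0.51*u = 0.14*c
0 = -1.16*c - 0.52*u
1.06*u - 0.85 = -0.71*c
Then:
No Solution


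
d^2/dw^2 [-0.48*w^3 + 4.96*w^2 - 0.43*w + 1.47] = 9.92 - 2.88*w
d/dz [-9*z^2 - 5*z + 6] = -18*z - 5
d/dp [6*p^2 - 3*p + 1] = 12*p - 3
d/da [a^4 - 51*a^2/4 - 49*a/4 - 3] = 4*a^3 - 51*a/2 - 49/4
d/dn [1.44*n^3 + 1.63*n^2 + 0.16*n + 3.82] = 4.32*n^2 + 3.26*n + 0.16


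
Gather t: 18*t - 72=18*t - 72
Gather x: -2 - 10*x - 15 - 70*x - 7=-80*x - 24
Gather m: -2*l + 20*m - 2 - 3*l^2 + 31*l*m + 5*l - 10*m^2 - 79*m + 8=-3*l^2 + 3*l - 10*m^2 + m*(31*l - 59) + 6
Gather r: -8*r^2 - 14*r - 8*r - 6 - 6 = -8*r^2 - 22*r - 12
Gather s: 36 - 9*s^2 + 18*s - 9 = -9*s^2 + 18*s + 27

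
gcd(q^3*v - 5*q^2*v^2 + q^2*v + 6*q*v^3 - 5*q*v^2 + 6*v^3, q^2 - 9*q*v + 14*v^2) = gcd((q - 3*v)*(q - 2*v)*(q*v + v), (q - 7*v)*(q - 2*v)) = q - 2*v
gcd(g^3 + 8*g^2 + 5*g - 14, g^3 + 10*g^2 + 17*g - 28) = g^2 + 6*g - 7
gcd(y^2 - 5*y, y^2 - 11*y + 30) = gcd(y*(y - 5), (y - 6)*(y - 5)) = y - 5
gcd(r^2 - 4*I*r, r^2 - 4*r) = r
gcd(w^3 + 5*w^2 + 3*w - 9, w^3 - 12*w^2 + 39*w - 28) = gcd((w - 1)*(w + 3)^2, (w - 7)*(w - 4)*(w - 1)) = w - 1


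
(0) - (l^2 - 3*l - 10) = -l^2 + 3*l + 10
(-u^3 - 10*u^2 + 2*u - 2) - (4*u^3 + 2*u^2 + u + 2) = -5*u^3 - 12*u^2 + u - 4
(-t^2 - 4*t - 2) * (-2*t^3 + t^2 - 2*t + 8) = 2*t^5 + 7*t^4 + 2*t^3 - 2*t^2 - 28*t - 16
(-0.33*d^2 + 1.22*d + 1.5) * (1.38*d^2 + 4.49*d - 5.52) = -0.4554*d^4 + 0.2019*d^3 + 9.3694*d^2 + 0.000600000000001266*d - 8.28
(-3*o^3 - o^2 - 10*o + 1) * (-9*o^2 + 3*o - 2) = 27*o^5 + 93*o^3 - 37*o^2 + 23*o - 2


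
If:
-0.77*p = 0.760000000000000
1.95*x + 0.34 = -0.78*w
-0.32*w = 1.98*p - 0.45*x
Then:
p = -0.99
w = 3.75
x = -1.68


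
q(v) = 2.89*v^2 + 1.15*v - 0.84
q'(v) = 5.78*v + 1.15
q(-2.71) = 17.27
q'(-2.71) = -14.51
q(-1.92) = 7.61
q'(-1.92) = -9.95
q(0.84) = 2.17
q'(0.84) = 6.01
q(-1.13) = 1.55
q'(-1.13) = -5.38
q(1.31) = 5.63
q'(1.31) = 8.72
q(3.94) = 48.55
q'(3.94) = 23.92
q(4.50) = 62.86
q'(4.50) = 27.16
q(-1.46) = 3.64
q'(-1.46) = -7.29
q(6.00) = 110.10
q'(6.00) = 35.83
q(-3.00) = 21.72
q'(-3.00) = -16.19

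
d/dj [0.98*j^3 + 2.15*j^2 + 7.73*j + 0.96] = 2.94*j^2 + 4.3*j + 7.73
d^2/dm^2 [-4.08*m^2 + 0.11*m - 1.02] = -8.16000000000000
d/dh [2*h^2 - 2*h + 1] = 4*h - 2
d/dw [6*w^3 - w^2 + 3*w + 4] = 18*w^2 - 2*w + 3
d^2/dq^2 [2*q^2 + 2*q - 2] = 4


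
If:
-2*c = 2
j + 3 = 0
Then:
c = -1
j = -3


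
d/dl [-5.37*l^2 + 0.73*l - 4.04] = 0.73 - 10.74*l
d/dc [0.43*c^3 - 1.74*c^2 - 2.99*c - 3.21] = 1.29*c^2 - 3.48*c - 2.99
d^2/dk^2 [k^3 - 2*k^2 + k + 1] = 6*k - 4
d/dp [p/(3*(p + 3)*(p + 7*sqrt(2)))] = -p^2/(3*(p + 3)^2*(p + 7*sqrt(2))^2) + 7*sqrt(2)/((p + 3)^2*(p + 7*sqrt(2))^2)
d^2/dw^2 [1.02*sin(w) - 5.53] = -1.02*sin(w)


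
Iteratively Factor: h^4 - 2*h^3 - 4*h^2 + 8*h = (h - 2)*(h^3 - 4*h) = h*(h - 2)*(h^2 - 4) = h*(h - 2)^2*(h + 2)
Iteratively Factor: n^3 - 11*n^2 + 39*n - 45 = (n - 3)*(n^2 - 8*n + 15) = (n - 5)*(n - 3)*(n - 3)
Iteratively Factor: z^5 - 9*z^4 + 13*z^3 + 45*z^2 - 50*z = (z - 5)*(z^4 - 4*z^3 - 7*z^2 + 10*z) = (z - 5)^2*(z^3 + z^2 - 2*z) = (z - 5)^2*(z - 1)*(z^2 + 2*z) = z*(z - 5)^2*(z - 1)*(z + 2)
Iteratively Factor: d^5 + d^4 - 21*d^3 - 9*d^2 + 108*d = (d - 3)*(d^4 + 4*d^3 - 9*d^2 - 36*d) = (d - 3)*(d + 3)*(d^3 + d^2 - 12*d) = (d - 3)^2*(d + 3)*(d^2 + 4*d) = d*(d - 3)^2*(d + 3)*(d + 4)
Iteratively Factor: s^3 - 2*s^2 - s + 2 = (s - 2)*(s^2 - 1) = (s - 2)*(s + 1)*(s - 1)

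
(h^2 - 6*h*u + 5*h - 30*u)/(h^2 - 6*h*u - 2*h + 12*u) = (h + 5)/(h - 2)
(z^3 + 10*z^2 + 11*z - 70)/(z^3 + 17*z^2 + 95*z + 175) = (z - 2)/(z + 5)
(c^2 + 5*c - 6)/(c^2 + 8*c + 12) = (c - 1)/(c + 2)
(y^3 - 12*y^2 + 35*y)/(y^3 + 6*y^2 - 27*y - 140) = y*(y - 7)/(y^2 + 11*y + 28)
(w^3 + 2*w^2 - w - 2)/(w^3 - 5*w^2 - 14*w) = (w^2 - 1)/(w*(w - 7))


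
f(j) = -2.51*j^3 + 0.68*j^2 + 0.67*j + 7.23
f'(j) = -7.53*j^2 + 1.36*j + 0.67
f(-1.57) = 17.57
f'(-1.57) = -20.03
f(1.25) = 4.23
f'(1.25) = -9.40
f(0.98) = 6.18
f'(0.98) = -5.23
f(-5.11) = 356.48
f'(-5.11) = -202.90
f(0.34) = 7.44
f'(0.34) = 0.26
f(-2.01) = 29.01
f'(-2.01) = -32.49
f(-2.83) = 67.67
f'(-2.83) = -63.49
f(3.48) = -87.99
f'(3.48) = -85.79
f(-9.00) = 1886.07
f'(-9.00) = -621.50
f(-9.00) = 1886.07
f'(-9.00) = -621.50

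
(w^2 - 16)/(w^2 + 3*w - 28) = (w + 4)/(w + 7)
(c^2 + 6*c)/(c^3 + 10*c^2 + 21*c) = (c + 6)/(c^2 + 10*c + 21)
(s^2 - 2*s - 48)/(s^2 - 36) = (s - 8)/(s - 6)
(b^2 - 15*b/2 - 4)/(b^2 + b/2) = (b - 8)/b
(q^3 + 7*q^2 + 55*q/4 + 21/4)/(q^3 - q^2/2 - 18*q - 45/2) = (4*q^2 + 16*q + 7)/(2*(2*q^2 - 7*q - 15))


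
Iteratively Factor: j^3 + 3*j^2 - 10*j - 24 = (j + 4)*(j^2 - j - 6) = (j + 2)*(j + 4)*(j - 3)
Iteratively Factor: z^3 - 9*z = (z)*(z^2 - 9) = z*(z + 3)*(z - 3)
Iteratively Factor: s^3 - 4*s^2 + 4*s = (s)*(s^2 - 4*s + 4) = s*(s - 2)*(s - 2)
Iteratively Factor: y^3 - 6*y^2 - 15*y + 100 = (y - 5)*(y^2 - y - 20) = (y - 5)*(y + 4)*(y - 5)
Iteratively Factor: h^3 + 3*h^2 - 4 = (h + 2)*(h^2 + h - 2) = (h + 2)^2*(h - 1)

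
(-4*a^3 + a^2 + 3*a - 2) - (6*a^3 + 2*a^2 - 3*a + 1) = -10*a^3 - a^2 + 6*a - 3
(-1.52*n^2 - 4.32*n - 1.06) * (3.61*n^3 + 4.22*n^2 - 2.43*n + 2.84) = -5.4872*n^5 - 22.0096*n^4 - 18.3634*n^3 + 1.7076*n^2 - 9.693*n - 3.0104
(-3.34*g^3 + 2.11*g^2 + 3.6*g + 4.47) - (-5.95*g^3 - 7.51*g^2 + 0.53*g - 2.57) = 2.61*g^3 + 9.62*g^2 + 3.07*g + 7.04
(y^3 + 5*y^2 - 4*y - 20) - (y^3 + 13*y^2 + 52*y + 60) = -8*y^2 - 56*y - 80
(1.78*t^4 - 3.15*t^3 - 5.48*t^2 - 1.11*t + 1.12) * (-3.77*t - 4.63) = -6.7106*t^5 + 3.6341*t^4 + 35.2441*t^3 + 29.5571*t^2 + 0.9169*t - 5.1856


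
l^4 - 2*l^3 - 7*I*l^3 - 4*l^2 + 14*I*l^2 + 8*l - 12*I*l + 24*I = (l - 2)*(l - 6*I)*(l - 2*I)*(l + I)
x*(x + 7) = x^2 + 7*x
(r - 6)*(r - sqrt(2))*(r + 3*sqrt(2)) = r^3 - 6*r^2 + 2*sqrt(2)*r^2 - 12*sqrt(2)*r - 6*r + 36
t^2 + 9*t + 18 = (t + 3)*(t + 6)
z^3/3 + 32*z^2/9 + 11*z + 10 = (z/3 + 1)*(z + 5/3)*(z + 6)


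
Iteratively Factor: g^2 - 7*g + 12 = (g - 3)*(g - 4)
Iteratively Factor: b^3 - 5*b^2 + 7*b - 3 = (b - 1)*(b^2 - 4*b + 3) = (b - 3)*(b - 1)*(b - 1)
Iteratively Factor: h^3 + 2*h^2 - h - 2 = (h + 2)*(h^2 - 1) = (h + 1)*(h + 2)*(h - 1)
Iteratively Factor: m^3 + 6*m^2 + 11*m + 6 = (m + 1)*(m^2 + 5*m + 6) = (m + 1)*(m + 3)*(m + 2)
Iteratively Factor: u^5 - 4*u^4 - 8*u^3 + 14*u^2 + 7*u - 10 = (u + 1)*(u^4 - 5*u^3 - 3*u^2 + 17*u - 10) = (u - 1)*(u + 1)*(u^3 - 4*u^2 - 7*u + 10) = (u - 5)*(u - 1)*(u + 1)*(u^2 + u - 2) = (u - 5)*(u - 1)^2*(u + 1)*(u + 2)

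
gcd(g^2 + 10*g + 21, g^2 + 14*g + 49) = g + 7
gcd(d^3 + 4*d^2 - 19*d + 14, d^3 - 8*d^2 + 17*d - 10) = d^2 - 3*d + 2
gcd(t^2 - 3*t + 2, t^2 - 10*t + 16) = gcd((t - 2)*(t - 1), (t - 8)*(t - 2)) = t - 2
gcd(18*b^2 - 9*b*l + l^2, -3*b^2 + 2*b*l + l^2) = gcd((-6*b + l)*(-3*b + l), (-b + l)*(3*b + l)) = 1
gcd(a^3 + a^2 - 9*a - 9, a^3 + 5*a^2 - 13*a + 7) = 1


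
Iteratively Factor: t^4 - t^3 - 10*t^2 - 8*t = (t)*(t^3 - t^2 - 10*t - 8) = t*(t + 1)*(t^2 - 2*t - 8) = t*(t + 1)*(t + 2)*(t - 4)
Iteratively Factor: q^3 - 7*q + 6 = (q - 1)*(q^2 + q - 6) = (q - 2)*(q - 1)*(q + 3)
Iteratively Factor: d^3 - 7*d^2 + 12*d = (d - 4)*(d^2 - 3*d) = d*(d - 4)*(d - 3)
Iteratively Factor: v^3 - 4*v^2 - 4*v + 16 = (v - 2)*(v^2 - 2*v - 8) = (v - 2)*(v + 2)*(v - 4)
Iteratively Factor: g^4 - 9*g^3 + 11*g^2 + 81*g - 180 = (g - 3)*(g^3 - 6*g^2 - 7*g + 60) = (g - 3)*(g + 3)*(g^2 - 9*g + 20) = (g - 5)*(g - 3)*(g + 3)*(g - 4)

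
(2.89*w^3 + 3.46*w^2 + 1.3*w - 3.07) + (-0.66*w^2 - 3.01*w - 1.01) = 2.89*w^3 + 2.8*w^2 - 1.71*w - 4.08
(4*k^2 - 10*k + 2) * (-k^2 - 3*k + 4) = -4*k^4 - 2*k^3 + 44*k^2 - 46*k + 8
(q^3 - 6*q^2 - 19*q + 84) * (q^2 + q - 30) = q^5 - 5*q^4 - 55*q^3 + 245*q^2 + 654*q - 2520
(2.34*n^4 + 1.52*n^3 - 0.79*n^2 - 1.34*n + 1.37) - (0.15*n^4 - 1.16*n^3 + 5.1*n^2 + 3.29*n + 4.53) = 2.19*n^4 + 2.68*n^3 - 5.89*n^2 - 4.63*n - 3.16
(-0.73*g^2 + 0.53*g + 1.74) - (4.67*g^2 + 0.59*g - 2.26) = -5.4*g^2 - 0.0599999999999999*g + 4.0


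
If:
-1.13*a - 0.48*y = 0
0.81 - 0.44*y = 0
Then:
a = -0.78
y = 1.84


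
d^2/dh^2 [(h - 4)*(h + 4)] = 2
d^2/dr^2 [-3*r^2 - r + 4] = -6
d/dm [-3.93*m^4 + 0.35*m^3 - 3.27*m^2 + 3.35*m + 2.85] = -15.72*m^3 + 1.05*m^2 - 6.54*m + 3.35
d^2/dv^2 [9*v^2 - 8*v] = 18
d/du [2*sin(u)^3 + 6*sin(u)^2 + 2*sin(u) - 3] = 2*(3*sin(u)^2 + 6*sin(u) + 1)*cos(u)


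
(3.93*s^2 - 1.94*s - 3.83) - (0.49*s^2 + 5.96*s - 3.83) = 3.44*s^2 - 7.9*s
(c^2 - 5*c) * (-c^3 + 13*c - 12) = -c^5 + 5*c^4 + 13*c^3 - 77*c^2 + 60*c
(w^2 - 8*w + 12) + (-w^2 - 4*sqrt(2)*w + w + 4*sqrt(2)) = -7*w - 4*sqrt(2)*w + 4*sqrt(2) + 12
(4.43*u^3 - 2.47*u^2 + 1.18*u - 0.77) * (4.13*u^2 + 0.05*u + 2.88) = 18.2959*u^5 - 9.9796*u^4 + 17.5083*u^3 - 10.2347*u^2 + 3.3599*u - 2.2176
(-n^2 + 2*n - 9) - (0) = -n^2 + 2*n - 9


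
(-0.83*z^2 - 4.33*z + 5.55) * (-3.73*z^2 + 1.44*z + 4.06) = 3.0959*z^4 + 14.9557*z^3 - 30.3065*z^2 - 9.5878*z + 22.533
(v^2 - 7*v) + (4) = v^2 - 7*v + 4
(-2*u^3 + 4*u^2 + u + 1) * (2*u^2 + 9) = -4*u^5 + 8*u^4 - 16*u^3 + 38*u^2 + 9*u + 9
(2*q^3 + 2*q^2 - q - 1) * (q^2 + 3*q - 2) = 2*q^5 + 8*q^4 + q^3 - 8*q^2 - q + 2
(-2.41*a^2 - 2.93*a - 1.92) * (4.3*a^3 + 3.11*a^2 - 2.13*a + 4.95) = -10.363*a^5 - 20.0941*a^4 - 12.235*a^3 - 11.6598*a^2 - 10.4139*a - 9.504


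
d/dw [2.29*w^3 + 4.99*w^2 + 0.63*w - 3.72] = 6.87*w^2 + 9.98*w + 0.63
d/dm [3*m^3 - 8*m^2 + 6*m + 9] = 9*m^2 - 16*m + 6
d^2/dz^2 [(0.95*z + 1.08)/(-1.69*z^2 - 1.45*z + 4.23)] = (-(0.95*z + 1.08)*(3.38*z + 1.45)*(6.76*z + 2.9) + (9.633*z + 6.4054)*(1.69*z^2 + 1.45*z - 4.23))/(1.69*z^2 + 1.45*z - 4.23)^3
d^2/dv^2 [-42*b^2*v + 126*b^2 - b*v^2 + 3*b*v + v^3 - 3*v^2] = -2*b + 6*v - 6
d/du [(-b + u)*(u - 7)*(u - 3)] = -2*b*u + 10*b + 3*u^2 - 20*u + 21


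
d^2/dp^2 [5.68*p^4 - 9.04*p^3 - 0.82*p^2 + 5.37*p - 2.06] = 68.16*p^2 - 54.24*p - 1.64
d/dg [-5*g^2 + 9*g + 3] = 9 - 10*g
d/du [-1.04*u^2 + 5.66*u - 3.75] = 5.66 - 2.08*u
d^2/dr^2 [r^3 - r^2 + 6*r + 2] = 6*r - 2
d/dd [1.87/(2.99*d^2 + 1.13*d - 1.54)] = (-11.1826*d - 2.1131)/(2.99*d^2 + 1.13*d - 1.54)^2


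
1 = 1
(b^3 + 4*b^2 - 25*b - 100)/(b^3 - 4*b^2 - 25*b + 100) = (b + 4)/(b - 4)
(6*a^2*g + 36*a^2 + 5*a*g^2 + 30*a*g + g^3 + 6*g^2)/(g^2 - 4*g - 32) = (6*a^2*g + 36*a^2 + 5*a*g^2 + 30*a*g + g^3 + 6*g^2)/(g^2 - 4*g - 32)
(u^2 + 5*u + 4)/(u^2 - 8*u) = (u^2 + 5*u + 4)/(u*(u - 8))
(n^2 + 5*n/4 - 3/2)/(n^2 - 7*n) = (4*n^2 + 5*n - 6)/(4*n*(n - 7))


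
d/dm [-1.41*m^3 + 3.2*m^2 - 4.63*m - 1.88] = -4.23*m^2 + 6.4*m - 4.63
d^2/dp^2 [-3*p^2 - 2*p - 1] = -6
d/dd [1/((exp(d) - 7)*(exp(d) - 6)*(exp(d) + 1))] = -((exp(d) - 7)*(exp(d) - 6) + (exp(d) - 7)*(exp(d) + 1) + (exp(d) - 6)*(exp(d) + 1))/(4*(exp(d) - 7)^2*(exp(d) - 6)^2*cosh(d/2)^2)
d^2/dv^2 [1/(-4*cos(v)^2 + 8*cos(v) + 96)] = (-8*sin(v)^4 + 204*sin(v)^2 + 81*cos(v) + 3*cos(3*v) - 84)/(8*(sin(v)^2 + 2*cos(v) + 23)^3)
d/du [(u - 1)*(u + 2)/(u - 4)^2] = -9*u/(u^3 - 12*u^2 + 48*u - 64)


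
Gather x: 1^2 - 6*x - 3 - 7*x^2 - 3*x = -7*x^2 - 9*x - 2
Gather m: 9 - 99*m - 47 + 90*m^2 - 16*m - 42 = 90*m^2 - 115*m - 80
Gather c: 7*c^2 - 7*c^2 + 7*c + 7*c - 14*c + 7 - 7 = 0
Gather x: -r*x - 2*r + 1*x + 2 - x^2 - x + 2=-r*x - 2*r - x^2 + 4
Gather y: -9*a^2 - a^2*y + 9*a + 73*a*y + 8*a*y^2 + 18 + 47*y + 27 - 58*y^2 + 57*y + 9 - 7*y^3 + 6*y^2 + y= -9*a^2 + 9*a - 7*y^3 + y^2*(8*a - 52) + y*(-a^2 + 73*a + 105) + 54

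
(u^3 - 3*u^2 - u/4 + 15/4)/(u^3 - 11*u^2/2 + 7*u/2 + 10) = (u - 3/2)/(u - 4)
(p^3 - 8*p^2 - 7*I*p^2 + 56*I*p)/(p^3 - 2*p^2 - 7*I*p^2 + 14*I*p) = (p - 8)/(p - 2)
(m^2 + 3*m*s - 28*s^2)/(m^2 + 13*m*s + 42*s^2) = (m - 4*s)/(m + 6*s)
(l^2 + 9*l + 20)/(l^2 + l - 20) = (l + 4)/(l - 4)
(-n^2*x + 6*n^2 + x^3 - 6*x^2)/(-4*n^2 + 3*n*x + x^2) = (n*x - 6*n + x^2 - 6*x)/(4*n + x)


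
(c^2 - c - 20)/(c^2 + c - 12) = (c - 5)/(c - 3)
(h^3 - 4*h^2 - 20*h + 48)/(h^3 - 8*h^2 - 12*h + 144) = (h - 2)/(h - 6)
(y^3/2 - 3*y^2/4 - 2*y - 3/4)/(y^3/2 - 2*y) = (2*y^3 - 3*y^2 - 8*y - 3)/(2*y*(y^2 - 4))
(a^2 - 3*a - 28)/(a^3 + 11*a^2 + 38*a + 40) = (a - 7)/(a^2 + 7*a + 10)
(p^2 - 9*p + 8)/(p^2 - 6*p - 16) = (p - 1)/(p + 2)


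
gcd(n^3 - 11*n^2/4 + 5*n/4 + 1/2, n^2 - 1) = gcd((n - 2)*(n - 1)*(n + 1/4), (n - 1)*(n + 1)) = n - 1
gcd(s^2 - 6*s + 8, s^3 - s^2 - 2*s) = s - 2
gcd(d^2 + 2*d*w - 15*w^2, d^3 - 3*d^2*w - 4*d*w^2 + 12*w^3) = -d + 3*w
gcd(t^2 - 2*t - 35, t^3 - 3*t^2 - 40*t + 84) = t - 7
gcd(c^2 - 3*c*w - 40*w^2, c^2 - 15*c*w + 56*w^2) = -c + 8*w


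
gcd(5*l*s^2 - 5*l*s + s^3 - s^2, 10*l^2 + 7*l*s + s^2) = 5*l + s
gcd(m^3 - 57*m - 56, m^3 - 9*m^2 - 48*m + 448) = m^2 - m - 56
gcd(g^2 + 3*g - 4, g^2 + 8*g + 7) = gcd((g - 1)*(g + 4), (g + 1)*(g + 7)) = 1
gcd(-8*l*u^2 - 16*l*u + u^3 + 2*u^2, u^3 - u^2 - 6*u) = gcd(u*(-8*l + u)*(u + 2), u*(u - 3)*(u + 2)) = u^2 + 2*u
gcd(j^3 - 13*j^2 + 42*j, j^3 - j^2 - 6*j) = j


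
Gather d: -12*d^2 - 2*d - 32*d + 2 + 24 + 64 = -12*d^2 - 34*d + 90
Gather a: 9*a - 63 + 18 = 9*a - 45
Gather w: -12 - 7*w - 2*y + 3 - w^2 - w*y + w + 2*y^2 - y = -w^2 + w*(-y - 6) + 2*y^2 - 3*y - 9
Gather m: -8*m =-8*m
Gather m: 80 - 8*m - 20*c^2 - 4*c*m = -20*c^2 + m*(-4*c - 8) + 80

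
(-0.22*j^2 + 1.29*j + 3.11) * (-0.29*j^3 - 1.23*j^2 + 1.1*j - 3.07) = 0.0638*j^5 - 0.1035*j^4 - 2.7306*j^3 - 1.7309*j^2 - 0.539299999999999*j - 9.5477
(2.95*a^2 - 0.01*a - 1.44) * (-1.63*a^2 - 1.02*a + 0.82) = -4.8085*a^4 - 2.9927*a^3 + 4.7764*a^2 + 1.4606*a - 1.1808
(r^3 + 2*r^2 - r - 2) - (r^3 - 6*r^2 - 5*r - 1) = 8*r^2 + 4*r - 1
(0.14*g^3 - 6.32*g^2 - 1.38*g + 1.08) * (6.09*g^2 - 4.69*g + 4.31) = 0.8526*g^5 - 39.1454*g^4 + 21.84*g^3 - 14.1898*g^2 - 11.013*g + 4.6548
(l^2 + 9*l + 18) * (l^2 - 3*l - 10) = l^4 + 6*l^3 - 19*l^2 - 144*l - 180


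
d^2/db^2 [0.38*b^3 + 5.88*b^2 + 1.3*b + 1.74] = 2.28*b + 11.76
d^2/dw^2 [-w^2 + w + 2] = -2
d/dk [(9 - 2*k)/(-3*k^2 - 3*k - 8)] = (-6*k^2 + 54*k + 43)/(9*k^4 + 18*k^3 + 57*k^2 + 48*k + 64)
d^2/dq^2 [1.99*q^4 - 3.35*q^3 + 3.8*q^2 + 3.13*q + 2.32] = 23.88*q^2 - 20.1*q + 7.6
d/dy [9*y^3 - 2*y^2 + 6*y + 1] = 27*y^2 - 4*y + 6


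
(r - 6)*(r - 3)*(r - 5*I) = r^3 - 9*r^2 - 5*I*r^2 + 18*r + 45*I*r - 90*I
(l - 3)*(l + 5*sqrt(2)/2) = l^2 - 3*l + 5*sqrt(2)*l/2 - 15*sqrt(2)/2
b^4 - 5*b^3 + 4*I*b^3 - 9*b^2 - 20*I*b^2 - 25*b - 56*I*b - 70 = (b - 7)*(b + 2)*(b - I)*(b + 5*I)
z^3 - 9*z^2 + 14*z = z*(z - 7)*(z - 2)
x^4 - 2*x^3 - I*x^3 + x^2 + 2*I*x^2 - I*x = x*(x - 1)^2*(x - I)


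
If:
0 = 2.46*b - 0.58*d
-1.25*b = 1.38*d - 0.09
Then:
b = 0.01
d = 0.05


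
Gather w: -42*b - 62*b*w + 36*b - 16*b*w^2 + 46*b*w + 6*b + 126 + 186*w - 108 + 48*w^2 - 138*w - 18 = w^2*(48 - 16*b) + w*(48 - 16*b)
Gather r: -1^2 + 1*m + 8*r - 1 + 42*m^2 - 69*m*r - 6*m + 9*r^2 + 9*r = 42*m^2 - 5*m + 9*r^2 + r*(17 - 69*m) - 2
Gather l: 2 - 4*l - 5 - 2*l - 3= -6*l - 6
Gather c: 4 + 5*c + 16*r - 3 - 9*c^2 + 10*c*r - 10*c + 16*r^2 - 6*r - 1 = -9*c^2 + c*(10*r - 5) + 16*r^2 + 10*r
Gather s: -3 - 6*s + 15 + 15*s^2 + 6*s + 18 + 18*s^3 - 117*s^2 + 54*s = 18*s^3 - 102*s^2 + 54*s + 30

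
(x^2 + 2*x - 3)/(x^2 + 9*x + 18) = (x - 1)/(x + 6)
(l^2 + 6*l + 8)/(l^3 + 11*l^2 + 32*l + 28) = (l + 4)/(l^2 + 9*l + 14)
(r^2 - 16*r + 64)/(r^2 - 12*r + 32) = (r - 8)/(r - 4)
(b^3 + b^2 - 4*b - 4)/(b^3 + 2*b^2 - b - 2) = (b - 2)/(b - 1)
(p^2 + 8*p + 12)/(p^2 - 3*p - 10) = (p + 6)/(p - 5)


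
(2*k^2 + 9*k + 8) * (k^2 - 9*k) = 2*k^4 - 9*k^3 - 73*k^2 - 72*k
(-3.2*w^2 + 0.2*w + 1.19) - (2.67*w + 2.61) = -3.2*w^2 - 2.47*w - 1.42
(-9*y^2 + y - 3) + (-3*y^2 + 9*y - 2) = -12*y^2 + 10*y - 5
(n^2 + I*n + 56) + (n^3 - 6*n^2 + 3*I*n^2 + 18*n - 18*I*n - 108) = n^3 - 5*n^2 + 3*I*n^2 + 18*n - 17*I*n - 52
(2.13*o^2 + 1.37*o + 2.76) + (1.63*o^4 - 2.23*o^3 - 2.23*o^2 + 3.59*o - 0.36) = 1.63*o^4 - 2.23*o^3 - 0.1*o^2 + 4.96*o + 2.4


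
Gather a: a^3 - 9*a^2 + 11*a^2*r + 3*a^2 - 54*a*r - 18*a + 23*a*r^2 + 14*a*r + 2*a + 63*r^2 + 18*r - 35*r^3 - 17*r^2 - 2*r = a^3 + a^2*(11*r - 6) + a*(23*r^2 - 40*r - 16) - 35*r^3 + 46*r^2 + 16*r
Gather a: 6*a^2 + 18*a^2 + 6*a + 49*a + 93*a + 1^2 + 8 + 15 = 24*a^2 + 148*a + 24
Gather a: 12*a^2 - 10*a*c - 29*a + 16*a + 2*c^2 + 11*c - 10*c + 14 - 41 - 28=12*a^2 + a*(-10*c - 13) + 2*c^2 + c - 55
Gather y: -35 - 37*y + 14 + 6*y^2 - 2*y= 6*y^2 - 39*y - 21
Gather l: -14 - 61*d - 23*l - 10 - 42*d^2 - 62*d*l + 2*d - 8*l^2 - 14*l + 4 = -42*d^2 - 59*d - 8*l^2 + l*(-62*d - 37) - 20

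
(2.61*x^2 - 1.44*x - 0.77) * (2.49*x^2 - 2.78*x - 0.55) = 6.4989*x^4 - 10.8414*x^3 + 0.650399999999999*x^2 + 2.9326*x + 0.4235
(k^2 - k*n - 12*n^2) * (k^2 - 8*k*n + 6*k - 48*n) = k^4 - 9*k^3*n + 6*k^3 - 4*k^2*n^2 - 54*k^2*n + 96*k*n^3 - 24*k*n^2 + 576*n^3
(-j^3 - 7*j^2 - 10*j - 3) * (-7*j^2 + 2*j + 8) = 7*j^5 + 47*j^4 + 48*j^3 - 55*j^2 - 86*j - 24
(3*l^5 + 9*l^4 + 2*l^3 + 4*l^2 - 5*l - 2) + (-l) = 3*l^5 + 9*l^4 + 2*l^3 + 4*l^2 - 6*l - 2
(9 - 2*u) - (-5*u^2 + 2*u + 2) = 5*u^2 - 4*u + 7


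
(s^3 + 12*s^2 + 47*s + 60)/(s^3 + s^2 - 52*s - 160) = (s + 3)/(s - 8)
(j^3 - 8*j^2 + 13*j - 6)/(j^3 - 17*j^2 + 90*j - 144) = (j^2 - 2*j + 1)/(j^2 - 11*j + 24)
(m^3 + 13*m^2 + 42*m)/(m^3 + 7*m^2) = (m + 6)/m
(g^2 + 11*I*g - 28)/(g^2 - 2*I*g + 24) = (g + 7*I)/(g - 6*I)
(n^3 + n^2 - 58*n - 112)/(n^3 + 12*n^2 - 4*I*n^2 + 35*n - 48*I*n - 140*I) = (n^2 - 6*n - 16)/(n^2 + n*(5 - 4*I) - 20*I)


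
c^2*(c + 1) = c^3 + c^2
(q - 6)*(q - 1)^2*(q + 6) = q^4 - 2*q^3 - 35*q^2 + 72*q - 36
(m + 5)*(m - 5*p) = m^2 - 5*m*p + 5*m - 25*p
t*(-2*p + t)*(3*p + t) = -6*p^2*t + p*t^2 + t^3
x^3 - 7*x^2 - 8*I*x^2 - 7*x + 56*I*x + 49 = (x - 7)*(x - 7*I)*(x - I)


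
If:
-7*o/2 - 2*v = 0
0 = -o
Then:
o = 0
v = 0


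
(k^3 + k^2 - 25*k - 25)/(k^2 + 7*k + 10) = (k^2 - 4*k - 5)/(k + 2)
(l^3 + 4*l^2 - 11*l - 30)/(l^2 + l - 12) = (l^2 + 7*l + 10)/(l + 4)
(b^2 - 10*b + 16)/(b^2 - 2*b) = (b - 8)/b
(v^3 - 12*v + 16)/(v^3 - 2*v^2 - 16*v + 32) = (v - 2)/(v - 4)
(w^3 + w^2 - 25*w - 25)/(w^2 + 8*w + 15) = (w^2 - 4*w - 5)/(w + 3)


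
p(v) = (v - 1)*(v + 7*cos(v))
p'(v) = v + (1 - 7*sin(v))*(v - 1) + 7*cos(v) = v + (1 - v)*(7*sin(v) - 1) + 7*cos(v)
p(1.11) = 0.46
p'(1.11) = 3.64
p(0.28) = -5.05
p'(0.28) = 7.68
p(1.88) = -0.22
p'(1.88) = -5.24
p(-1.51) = 2.72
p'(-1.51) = -21.13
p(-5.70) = -0.96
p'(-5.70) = 19.27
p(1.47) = 1.02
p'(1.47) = -0.63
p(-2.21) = 20.50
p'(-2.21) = -27.63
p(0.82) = -1.01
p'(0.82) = 6.34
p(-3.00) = 39.72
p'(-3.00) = -17.88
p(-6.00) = -5.05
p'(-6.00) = 7.41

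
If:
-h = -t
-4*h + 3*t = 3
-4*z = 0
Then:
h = -3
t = -3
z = 0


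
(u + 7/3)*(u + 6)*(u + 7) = u^3 + 46*u^2/3 + 217*u/3 + 98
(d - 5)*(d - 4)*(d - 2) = d^3 - 11*d^2 + 38*d - 40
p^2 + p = p*(p + 1)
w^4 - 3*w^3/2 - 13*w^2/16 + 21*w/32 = w*(w - 7/4)*(w - 1/2)*(w + 3/4)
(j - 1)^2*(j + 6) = j^3 + 4*j^2 - 11*j + 6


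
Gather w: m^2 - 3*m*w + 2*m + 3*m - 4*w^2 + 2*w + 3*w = m^2 + 5*m - 4*w^2 + w*(5 - 3*m)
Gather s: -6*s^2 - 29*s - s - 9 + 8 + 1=-6*s^2 - 30*s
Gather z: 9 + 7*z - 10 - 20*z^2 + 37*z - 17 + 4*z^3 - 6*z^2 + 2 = 4*z^3 - 26*z^2 + 44*z - 16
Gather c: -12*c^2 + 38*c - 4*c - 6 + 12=-12*c^2 + 34*c + 6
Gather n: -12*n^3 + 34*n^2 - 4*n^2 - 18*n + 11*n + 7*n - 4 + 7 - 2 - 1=-12*n^3 + 30*n^2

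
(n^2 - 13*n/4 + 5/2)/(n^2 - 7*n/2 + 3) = (4*n - 5)/(2*(2*n - 3))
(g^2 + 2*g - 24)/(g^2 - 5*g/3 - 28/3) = 3*(g + 6)/(3*g + 7)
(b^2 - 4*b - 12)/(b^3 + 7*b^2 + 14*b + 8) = (b - 6)/(b^2 + 5*b + 4)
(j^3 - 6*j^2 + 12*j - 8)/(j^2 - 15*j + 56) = (j^3 - 6*j^2 + 12*j - 8)/(j^2 - 15*j + 56)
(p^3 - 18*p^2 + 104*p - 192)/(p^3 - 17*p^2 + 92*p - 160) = (p - 6)/(p - 5)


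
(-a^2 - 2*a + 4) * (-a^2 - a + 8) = a^4 + 3*a^3 - 10*a^2 - 20*a + 32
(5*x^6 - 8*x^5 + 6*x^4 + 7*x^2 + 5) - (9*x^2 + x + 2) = 5*x^6 - 8*x^5 + 6*x^4 - 2*x^2 - x + 3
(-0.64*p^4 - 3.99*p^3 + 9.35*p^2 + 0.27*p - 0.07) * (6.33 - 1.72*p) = 1.1008*p^5 + 2.8116*p^4 - 41.3387*p^3 + 58.7211*p^2 + 1.8295*p - 0.4431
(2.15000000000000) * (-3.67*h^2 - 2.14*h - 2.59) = -7.8905*h^2 - 4.601*h - 5.5685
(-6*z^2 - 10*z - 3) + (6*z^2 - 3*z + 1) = -13*z - 2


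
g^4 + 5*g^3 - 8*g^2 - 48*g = g*(g - 3)*(g + 4)^2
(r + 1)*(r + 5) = r^2 + 6*r + 5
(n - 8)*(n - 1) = n^2 - 9*n + 8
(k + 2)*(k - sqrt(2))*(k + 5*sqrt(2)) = k^3 + 2*k^2 + 4*sqrt(2)*k^2 - 10*k + 8*sqrt(2)*k - 20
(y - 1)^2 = y^2 - 2*y + 1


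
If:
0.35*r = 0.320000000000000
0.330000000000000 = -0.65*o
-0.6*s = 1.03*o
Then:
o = -0.51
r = 0.91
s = 0.87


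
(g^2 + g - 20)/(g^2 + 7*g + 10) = (g - 4)/(g + 2)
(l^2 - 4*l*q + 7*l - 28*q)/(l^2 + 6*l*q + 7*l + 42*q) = (l - 4*q)/(l + 6*q)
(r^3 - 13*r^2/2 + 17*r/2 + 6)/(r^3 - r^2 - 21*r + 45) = (r^2 - 7*r/2 - 2)/(r^2 + 2*r - 15)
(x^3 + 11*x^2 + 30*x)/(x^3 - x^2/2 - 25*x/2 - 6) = 2*x*(x^2 + 11*x + 30)/(2*x^3 - x^2 - 25*x - 12)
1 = 1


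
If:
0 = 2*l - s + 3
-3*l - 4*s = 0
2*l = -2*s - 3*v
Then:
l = -12/11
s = 9/11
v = 2/11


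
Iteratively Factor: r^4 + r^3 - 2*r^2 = (r)*(r^3 + r^2 - 2*r) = r^2*(r^2 + r - 2) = r^2*(r - 1)*(r + 2)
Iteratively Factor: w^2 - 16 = (w + 4)*(w - 4)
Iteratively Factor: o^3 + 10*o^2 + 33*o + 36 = (o + 3)*(o^2 + 7*o + 12) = (o + 3)^2*(o + 4)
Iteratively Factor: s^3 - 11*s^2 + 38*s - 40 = (s - 2)*(s^2 - 9*s + 20) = (s - 5)*(s - 2)*(s - 4)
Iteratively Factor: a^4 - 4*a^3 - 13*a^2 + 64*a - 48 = (a + 4)*(a^3 - 8*a^2 + 19*a - 12) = (a - 3)*(a + 4)*(a^2 - 5*a + 4) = (a - 4)*(a - 3)*(a + 4)*(a - 1)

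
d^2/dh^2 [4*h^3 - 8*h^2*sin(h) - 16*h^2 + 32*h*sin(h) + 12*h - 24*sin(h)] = 8*h^2*sin(h) - 32*sqrt(2)*h*sin(h + pi/4) + 24*h + 8*sin(h) + 64*cos(h) - 32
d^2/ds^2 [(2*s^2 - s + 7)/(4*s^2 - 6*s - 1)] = 8*(8*s^3 + 90*s^2 - 129*s + 72)/(64*s^6 - 288*s^5 + 384*s^4 - 72*s^3 - 96*s^2 - 18*s - 1)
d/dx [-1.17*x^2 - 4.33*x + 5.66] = -2.34*x - 4.33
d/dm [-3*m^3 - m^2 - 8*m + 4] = -9*m^2 - 2*m - 8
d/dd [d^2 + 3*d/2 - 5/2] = 2*d + 3/2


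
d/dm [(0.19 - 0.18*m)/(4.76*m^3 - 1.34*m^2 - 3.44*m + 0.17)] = (1.7136*m^3 - 2.9544*m^2 + 0.5092*m + 0.623)/(22.6576*m^6 - 12.7568*m^5 - 30.9532*m^4 + 10.8376*m^3 + 11.378*m^2 - 1.1696*m + 0.0289)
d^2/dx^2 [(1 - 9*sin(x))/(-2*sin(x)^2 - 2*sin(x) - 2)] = (-9*sin(x)^5 + 13*sin(x)^4 + 75*sin(x)^3 - 70*sin(x) - 18)/(2*(sin(x)^2 + sin(x) + 1)^3)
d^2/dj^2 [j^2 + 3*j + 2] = 2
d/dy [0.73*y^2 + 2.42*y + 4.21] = 1.46*y + 2.42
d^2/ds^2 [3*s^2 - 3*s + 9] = 6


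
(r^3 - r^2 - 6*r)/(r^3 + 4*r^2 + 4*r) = (r - 3)/(r + 2)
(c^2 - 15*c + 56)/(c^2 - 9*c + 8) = (c - 7)/(c - 1)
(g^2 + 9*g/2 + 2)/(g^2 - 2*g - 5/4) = 2*(g + 4)/(2*g - 5)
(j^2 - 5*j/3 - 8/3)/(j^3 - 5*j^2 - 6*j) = (j - 8/3)/(j*(j - 6))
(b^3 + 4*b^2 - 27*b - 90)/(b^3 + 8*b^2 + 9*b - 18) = (b - 5)/(b - 1)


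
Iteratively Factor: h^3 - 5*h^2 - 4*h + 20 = (h - 2)*(h^2 - 3*h - 10) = (h - 2)*(h + 2)*(h - 5)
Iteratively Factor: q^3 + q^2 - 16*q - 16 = (q + 4)*(q^2 - 3*q - 4) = (q - 4)*(q + 4)*(q + 1)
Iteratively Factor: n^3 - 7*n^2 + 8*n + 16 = (n - 4)*(n^2 - 3*n - 4) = (n - 4)*(n + 1)*(n - 4)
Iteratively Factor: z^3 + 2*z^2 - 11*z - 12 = (z - 3)*(z^2 + 5*z + 4) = (z - 3)*(z + 1)*(z + 4)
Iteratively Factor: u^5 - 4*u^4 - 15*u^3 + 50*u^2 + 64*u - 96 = (u + 2)*(u^4 - 6*u^3 - 3*u^2 + 56*u - 48) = (u + 2)*(u + 3)*(u^3 - 9*u^2 + 24*u - 16) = (u - 1)*(u + 2)*(u + 3)*(u^2 - 8*u + 16) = (u - 4)*(u - 1)*(u + 2)*(u + 3)*(u - 4)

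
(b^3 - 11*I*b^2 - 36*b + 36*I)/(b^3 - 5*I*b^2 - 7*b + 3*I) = (b^2 - 8*I*b - 12)/(b^2 - 2*I*b - 1)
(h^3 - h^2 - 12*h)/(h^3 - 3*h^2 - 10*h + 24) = h/(h - 2)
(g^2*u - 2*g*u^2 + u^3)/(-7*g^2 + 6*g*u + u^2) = u*(-g + u)/(7*g + u)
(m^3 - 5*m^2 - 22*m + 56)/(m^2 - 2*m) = m - 3 - 28/m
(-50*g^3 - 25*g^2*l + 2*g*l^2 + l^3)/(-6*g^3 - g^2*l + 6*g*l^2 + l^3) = (50*g^3 + 25*g^2*l - 2*g*l^2 - l^3)/(6*g^3 + g^2*l - 6*g*l^2 - l^3)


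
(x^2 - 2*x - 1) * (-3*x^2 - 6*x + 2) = -3*x^4 + 17*x^2 + 2*x - 2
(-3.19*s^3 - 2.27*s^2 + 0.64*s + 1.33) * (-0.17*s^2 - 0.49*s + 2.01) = 0.5423*s^5 + 1.949*s^4 - 5.4084*s^3 - 5.1024*s^2 + 0.6347*s + 2.6733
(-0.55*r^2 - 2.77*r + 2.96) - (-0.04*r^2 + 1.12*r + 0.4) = -0.51*r^2 - 3.89*r + 2.56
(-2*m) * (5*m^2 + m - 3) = -10*m^3 - 2*m^2 + 6*m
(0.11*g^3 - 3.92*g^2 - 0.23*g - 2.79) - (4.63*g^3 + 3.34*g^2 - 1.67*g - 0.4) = -4.52*g^3 - 7.26*g^2 + 1.44*g - 2.39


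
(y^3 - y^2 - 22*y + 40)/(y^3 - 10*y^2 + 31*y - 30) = (y^2 + y - 20)/(y^2 - 8*y + 15)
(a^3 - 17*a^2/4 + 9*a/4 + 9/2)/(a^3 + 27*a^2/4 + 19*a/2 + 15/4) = (a^2 - 5*a + 6)/(a^2 + 6*a + 5)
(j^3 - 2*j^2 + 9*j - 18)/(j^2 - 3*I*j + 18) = (j^2 - j*(2 + 3*I) + 6*I)/(j - 6*I)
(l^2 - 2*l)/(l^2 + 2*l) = (l - 2)/(l + 2)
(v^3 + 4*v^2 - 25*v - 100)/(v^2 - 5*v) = v + 9 + 20/v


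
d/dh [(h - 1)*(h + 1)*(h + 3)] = 3*h^2 + 6*h - 1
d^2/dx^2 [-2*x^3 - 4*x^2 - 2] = -12*x - 8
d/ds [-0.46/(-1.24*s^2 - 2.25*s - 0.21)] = (-1.1408*s - 1.035)/(1.24*s^2 + 2.25*s + 0.21)^2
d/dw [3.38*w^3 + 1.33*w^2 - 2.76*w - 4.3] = 10.14*w^2 + 2.66*w - 2.76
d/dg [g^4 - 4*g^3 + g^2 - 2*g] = 4*g^3 - 12*g^2 + 2*g - 2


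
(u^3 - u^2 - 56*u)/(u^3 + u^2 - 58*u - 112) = u/(u + 2)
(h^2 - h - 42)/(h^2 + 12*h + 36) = (h - 7)/(h + 6)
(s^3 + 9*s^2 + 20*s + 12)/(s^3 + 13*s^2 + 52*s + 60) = (s + 1)/(s + 5)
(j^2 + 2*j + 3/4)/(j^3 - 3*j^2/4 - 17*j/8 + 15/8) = 2*(2*j + 1)/(4*j^2 - 9*j + 5)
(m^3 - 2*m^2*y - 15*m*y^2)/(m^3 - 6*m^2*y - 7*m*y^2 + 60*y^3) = m/(m - 4*y)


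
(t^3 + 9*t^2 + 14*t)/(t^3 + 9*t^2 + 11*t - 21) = t*(t + 2)/(t^2 + 2*t - 3)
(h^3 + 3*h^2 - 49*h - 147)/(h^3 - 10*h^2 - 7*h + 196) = (h^2 + 10*h + 21)/(h^2 - 3*h - 28)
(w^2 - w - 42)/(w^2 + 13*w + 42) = (w - 7)/(w + 7)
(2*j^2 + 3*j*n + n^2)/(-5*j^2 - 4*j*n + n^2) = (-2*j - n)/(5*j - n)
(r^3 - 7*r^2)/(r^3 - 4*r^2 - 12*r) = r*(7 - r)/(-r^2 + 4*r + 12)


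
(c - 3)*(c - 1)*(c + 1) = c^3 - 3*c^2 - c + 3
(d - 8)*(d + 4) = d^2 - 4*d - 32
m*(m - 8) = m^2 - 8*m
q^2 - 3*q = q*(q - 3)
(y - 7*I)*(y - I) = y^2 - 8*I*y - 7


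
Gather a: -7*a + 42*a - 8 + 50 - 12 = 35*a + 30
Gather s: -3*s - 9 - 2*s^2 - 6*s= -2*s^2 - 9*s - 9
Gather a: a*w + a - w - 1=a*(w + 1) - w - 1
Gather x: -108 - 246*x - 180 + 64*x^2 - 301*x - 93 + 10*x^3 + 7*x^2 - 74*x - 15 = 10*x^3 + 71*x^2 - 621*x - 396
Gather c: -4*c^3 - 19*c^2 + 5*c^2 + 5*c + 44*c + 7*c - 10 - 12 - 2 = -4*c^3 - 14*c^2 + 56*c - 24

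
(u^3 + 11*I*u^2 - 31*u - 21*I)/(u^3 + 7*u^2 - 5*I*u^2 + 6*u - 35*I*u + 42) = (u^2 + 10*I*u - 21)/(u^2 + u*(7 - 6*I) - 42*I)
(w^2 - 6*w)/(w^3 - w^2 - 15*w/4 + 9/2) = 4*w*(w - 6)/(4*w^3 - 4*w^2 - 15*w + 18)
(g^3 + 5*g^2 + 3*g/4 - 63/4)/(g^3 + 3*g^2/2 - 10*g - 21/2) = (2*g^2 + 3*g - 9)/(2*(g^2 - 2*g - 3))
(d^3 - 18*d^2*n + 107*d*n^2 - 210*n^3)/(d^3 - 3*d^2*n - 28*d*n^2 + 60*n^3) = (d^2 - 12*d*n + 35*n^2)/(d^2 + 3*d*n - 10*n^2)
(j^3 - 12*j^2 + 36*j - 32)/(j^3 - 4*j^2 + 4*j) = (j - 8)/j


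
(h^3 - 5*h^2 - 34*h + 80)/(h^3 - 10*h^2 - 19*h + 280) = (h - 2)/(h - 7)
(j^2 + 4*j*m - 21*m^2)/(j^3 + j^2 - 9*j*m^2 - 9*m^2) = (j + 7*m)/(j^2 + 3*j*m + j + 3*m)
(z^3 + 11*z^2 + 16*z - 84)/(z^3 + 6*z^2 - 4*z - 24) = (z + 7)/(z + 2)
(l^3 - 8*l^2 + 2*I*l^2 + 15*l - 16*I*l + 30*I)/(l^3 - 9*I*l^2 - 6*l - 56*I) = (l^2 - 8*l + 15)/(l^2 - 11*I*l - 28)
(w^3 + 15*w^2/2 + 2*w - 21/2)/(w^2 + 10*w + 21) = (2*w^2 + w - 3)/(2*(w + 3))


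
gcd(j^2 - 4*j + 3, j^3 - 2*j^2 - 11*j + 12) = j - 1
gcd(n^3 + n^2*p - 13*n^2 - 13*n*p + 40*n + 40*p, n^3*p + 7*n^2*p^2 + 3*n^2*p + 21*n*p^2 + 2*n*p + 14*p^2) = 1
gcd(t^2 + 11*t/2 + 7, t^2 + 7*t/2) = t + 7/2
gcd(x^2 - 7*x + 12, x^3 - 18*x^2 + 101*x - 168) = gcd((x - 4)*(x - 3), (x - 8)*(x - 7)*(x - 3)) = x - 3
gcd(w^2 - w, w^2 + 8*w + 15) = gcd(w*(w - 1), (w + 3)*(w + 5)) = 1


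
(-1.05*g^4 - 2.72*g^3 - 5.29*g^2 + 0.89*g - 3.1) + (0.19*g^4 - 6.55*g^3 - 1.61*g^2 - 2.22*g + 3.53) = -0.86*g^4 - 9.27*g^3 - 6.9*g^2 - 1.33*g + 0.43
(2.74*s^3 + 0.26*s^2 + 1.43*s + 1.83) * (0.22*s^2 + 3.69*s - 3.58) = 0.6028*s^5 + 10.1678*s^4 - 8.5352*s^3 + 4.7485*s^2 + 1.6333*s - 6.5514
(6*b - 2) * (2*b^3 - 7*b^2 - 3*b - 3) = 12*b^4 - 46*b^3 - 4*b^2 - 12*b + 6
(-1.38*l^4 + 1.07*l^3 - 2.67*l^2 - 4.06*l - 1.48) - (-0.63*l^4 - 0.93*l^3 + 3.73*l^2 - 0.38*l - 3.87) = -0.75*l^4 + 2.0*l^3 - 6.4*l^2 - 3.68*l + 2.39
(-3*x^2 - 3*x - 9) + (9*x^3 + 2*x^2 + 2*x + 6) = 9*x^3 - x^2 - x - 3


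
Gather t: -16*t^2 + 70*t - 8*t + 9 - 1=-16*t^2 + 62*t + 8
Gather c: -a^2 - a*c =-a^2 - a*c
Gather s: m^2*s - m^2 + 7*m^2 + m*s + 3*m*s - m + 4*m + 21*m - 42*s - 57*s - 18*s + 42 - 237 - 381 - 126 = 6*m^2 + 24*m + s*(m^2 + 4*m - 117) - 702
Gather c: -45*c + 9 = 9 - 45*c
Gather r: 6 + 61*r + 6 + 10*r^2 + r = 10*r^2 + 62*r + 12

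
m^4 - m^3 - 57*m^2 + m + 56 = (m - 8)*(m - 1)*(m + 1)*(m + 7)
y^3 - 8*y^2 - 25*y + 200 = (y - 8)*(y - 5)*(y + 5)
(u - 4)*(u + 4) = u^2 - 16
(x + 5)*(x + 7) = x^2 + 12*x + 35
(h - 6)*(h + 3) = h^2 - 3*h - 18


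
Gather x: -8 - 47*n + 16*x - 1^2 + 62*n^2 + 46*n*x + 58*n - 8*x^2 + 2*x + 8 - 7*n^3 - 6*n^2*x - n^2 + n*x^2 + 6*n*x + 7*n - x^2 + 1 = -7*n^3 + 61*n^2 + 18*n + x^2*(n - 9) + x*(-6*n^2 + 52*n + 18)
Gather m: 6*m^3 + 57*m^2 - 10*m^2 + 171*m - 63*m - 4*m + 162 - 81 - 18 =6*m^3 + 47*m^2 + 104*m + 63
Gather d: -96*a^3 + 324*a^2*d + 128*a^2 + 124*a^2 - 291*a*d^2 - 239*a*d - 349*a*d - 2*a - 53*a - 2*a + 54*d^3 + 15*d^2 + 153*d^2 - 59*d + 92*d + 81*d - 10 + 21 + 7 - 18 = -96*a^3 + 252*a^2 - 57*a + 54*d^3 + d^2*(168 - 291*a) + d*(324*a^2 - 588*a + 114)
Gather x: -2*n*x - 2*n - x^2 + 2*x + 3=-2*n - x^2 + x*(2 - 2*n) + 3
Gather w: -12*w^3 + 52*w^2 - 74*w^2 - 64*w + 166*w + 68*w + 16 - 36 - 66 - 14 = -12*w^3 - 22*w^2 + 170*w - 100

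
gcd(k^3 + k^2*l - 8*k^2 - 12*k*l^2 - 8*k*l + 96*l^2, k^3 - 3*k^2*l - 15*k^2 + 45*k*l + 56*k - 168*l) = k^2 - 3*k*l - 8*k + 24*l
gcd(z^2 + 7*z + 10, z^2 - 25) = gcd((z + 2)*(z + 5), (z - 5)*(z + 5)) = z + 5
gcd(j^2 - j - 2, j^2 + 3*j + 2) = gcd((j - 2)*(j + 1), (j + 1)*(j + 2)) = j + 1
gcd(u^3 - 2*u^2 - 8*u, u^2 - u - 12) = u - 4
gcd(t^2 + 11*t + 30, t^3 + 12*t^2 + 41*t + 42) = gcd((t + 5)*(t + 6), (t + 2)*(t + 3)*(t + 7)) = 1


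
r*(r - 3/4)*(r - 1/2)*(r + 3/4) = r^4 - r^3/2 - 9*r^2/16 + 9*r/32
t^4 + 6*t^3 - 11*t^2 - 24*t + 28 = (t - 2)*(t - 1)*(t + 2)*(t + 7)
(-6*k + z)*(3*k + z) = -18*k^2 - 3*k*z + z^2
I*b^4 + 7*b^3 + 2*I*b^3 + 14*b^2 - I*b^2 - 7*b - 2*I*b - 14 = (b - 1)*(b + 2)*(b - 7*I)*(I*b + I)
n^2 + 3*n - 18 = (n - 3)*(n + 6)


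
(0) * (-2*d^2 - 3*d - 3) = 0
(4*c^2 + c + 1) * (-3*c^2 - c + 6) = -12*c^4 - 7*c^3 + 20*c^2 + 5*c + 6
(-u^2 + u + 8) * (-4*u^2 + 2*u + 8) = 4*u^4 - 6*u^3 - 38*u^2 + 24*u + 64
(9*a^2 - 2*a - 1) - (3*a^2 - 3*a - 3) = 6*a^2 + a + 2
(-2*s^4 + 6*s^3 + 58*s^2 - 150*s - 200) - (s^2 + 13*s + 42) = -2*s^4 + 6*s^3 + 57*s^2 - 163*s - 242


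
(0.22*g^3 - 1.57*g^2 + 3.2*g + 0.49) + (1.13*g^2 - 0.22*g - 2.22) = 0.22*g^3 - 0.44*g^2 + 2.98*g - 1.73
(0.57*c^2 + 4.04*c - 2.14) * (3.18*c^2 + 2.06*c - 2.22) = 1.8126*c^4 + 14.0214*c^3 + 0.251799999999999*c^2 - 13.3772*c + 4.7508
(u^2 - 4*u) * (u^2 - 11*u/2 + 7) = u^4 - 19*u^3/2 + 29*u^2 - 28*u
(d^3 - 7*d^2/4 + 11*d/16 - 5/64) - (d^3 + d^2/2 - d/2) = -9*d^2/4 + 19*d/16 - 5/64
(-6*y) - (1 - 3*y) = -3*y - 1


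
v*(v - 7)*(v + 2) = v^3 - 5*v^2 - 14*v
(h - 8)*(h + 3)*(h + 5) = h^3 - 49*h - 120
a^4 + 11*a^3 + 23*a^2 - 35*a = a*(a - 1)*(a + 5)*(a + 7)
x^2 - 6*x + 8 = (x - 4)*(x - 2)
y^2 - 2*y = y*(y - 2)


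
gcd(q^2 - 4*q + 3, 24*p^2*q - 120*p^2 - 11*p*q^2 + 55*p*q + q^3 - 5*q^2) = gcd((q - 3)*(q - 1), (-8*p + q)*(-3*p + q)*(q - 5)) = 1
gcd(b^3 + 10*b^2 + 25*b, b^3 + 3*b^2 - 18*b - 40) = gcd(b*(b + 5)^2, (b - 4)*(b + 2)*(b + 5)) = b + 5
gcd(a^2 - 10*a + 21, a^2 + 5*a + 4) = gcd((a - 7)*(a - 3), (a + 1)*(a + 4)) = 1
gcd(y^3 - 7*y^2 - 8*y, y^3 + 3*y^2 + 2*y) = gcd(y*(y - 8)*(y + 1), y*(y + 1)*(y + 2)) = y^2 + y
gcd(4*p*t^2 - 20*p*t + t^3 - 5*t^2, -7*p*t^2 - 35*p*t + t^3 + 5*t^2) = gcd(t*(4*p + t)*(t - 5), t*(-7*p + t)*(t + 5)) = t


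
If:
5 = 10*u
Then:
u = 1/2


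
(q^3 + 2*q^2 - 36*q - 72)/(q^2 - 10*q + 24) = (q^2 + 8*q + 12)/(q - 4)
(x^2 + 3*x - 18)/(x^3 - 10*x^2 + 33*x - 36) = (x + 6)/(x^2 - 7*x + 12)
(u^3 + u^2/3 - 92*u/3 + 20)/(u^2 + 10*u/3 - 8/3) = (u^2 + u - 30)/(u + 4)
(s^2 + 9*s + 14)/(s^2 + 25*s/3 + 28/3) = 3*(s + 2)/(3*s + 4)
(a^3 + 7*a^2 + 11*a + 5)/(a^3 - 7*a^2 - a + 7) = (a^2 + 6*a + 5)/(a^2 - 8*a + 7)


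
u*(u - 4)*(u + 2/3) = u^3 - 10*u^2/3 - 8*u/3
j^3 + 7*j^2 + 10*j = j*(j + 2)*(j + 5)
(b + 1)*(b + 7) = b^2 + 8*b + 7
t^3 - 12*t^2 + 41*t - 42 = (t - 7)*(t - 3)*(t - 2)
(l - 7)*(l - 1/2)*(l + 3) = l^3 - 9*l^2/2 - 19*l + 21/2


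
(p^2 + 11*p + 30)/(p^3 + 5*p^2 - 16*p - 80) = (p + 6)/(p^2 - 16)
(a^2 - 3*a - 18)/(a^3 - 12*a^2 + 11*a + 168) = (a - 6)/(a^2 - 15*a + 56)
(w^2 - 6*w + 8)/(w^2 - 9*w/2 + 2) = 2*(w - 2)/(2*w - 1)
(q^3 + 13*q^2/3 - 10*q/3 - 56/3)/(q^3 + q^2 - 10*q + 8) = (q + 7/3)/(q - 1)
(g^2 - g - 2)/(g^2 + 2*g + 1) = (g - 2)/(g + 1)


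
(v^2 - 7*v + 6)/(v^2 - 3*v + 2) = (v - 6)/(v - 2)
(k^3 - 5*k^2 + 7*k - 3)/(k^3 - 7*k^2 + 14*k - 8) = (k^2 - 4*k + 3)/(k^2 - 6*k + 8)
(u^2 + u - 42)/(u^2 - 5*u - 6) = (u + 7)/(u + 1)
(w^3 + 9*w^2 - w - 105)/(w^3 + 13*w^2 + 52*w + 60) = (w^2 + 4*w - 21)/(w^2 + 8*w + 12)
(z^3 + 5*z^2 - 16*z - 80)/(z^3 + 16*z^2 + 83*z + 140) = (z - 4)/(z + 7)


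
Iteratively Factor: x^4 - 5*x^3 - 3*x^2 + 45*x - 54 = (x - 3)*(x^3 - 2*x^2 - 9*x + 18) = (x - 3)*(x + 3)*(x^2 - 5*x + 6) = (x - 3)*(x - 2)*(x + 3)*(x - 3)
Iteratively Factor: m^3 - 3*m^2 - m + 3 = (m - 1)*(m^2 - 2*m - 3) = (m - 1)*(m + 1)*(m - 3)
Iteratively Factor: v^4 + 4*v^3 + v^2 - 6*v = (v + 3)*(v^3 + v^2 - 2*v) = (v - 1)*(v + 3)*(v^2 + 2*v) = (v - 1)*(v + 2)*(v + 3)*(v)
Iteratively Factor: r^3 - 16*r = (r)*(r^2 - 16) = r*(r + 4)*(r - 4)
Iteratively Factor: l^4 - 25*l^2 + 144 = (l + 3)*(l^3 - 3*l^2 - 16*l + 48) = (l + 3)*(l + 4)*(l^2 - 7*l + 12) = (l - 4)*(l + 3)*(l + 4)*(l - 3)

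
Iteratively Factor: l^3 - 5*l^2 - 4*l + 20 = (l - 2)*(l^2 - 3*l - 10) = (l - 2)*(l + 2)*(l - 5)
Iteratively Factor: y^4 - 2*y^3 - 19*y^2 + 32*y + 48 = (y + 1)*(y^3 - 3*y^2 - 16*y + 48) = (y - 4)*(y + 1)*(y^2 + y - 12) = (y - 4)*(y - 3)*(y + 1)*(y + 4)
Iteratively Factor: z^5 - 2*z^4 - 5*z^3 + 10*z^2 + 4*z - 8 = (z - 2)*(z^4 - 5*z^2 + 4) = (z - 2)*(z - 1)*(z^3 + z^2 - 4*z - 4) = (z - 2)^2*(z - 1)*(z^2 + 3*z + 2) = (z - 2)^2*(z - 1)*(z + 2)*(z + 1)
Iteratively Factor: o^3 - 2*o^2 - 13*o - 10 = (o - 5)*(o^2 + 3*o + 2) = (o - 5)*(o + 2)*(o + 1)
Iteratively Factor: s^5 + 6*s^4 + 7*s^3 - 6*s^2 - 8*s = (s + 1)*(s^4 + 5*s^3 + 2*s^2 - 8*s) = (s + 1)*(s + 2)*(s^3 + 3*s^2 - 4*s) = s*(s + 1)*(s + 2)*(s^2 + 3*s - 4) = s*(s + 1)*(s + 2)*(s + 4)*(s - 1)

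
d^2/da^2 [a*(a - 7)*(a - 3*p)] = 6*a - 6*p - 14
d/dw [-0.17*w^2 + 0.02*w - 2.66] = 0.02 - 0.34*w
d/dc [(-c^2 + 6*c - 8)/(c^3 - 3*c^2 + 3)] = (3*c*(c - 2)*(c^2 - 6*c + 8) + 2*(3 - c)*(c^3 - 3*c^2 + 3))/(c^3 - 3*c^2 + 3)^2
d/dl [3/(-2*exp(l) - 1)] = 6*exp(l)/(2*exp(l) + 1)^2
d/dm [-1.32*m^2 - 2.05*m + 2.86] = -2.64*m - 2.05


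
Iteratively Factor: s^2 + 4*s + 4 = (s + 2)*(s + 2)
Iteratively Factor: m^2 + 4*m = (m)*(m + 4)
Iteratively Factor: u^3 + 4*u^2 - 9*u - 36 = (u + 4)*(u^2 - 9) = (u + 3)*(u + 4)*(u - 3)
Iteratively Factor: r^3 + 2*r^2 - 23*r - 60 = (r + 4)*(r^2 - 2*r - 15) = (r - 5)*(r + 4)*(r + 3)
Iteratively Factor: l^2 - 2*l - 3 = (l - 3)*(l + 1)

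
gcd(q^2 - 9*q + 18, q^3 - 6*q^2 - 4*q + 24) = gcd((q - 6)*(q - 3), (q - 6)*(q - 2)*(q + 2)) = q - 6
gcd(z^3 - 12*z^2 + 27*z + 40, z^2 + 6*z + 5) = z + 1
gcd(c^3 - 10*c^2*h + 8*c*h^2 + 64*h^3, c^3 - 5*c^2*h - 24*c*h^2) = c - 8*h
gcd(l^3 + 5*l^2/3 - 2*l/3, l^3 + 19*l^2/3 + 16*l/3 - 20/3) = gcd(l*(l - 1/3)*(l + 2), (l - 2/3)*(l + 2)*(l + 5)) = l + 2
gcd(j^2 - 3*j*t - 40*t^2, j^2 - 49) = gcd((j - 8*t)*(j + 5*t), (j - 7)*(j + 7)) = 1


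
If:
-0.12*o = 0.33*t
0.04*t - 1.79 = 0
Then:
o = -123.06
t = 44.75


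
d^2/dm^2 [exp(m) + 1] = exp(m)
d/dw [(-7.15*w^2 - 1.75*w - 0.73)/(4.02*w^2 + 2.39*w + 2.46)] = (-10.0535*w^2 - 29.3088*w - 2.5603)/(16.1604*w^4 + 19.2156*w^3 + 25.4905*w^2 + 11.7588*w + 6.0516)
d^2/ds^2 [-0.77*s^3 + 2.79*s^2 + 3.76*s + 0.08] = 5.58 - 4.62*s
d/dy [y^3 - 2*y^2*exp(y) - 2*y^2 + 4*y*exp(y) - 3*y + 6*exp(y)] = -2*y^2*exp(y) + 3*y^2 - 4*y + 10*exp(y) - 3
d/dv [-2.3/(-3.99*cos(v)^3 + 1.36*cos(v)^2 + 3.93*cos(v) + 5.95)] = (27.531*cos(v)^2 - 6.256*cos(v) - 9.039)*sin(v)/(-3.99*cos(v)^3 + 1.36*cos(v)^2 + 3.93*cos(v) + 5.95)^2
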